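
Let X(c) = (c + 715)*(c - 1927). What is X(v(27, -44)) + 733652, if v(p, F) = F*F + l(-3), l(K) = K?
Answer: 749540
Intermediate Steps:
v(p, F) = -3 + F² (v(p, F) = F*F - 3 = F² - 3 = -3 + F²)
X(c) = (-1927 + c)*(715 + c) (X(c) = (715 + c)*(-1927 + c) = (-1927 + c)*(715 + c))
X(v(27, -44)) + 733652 = (-1377805 + (-3 + (-44)²)² - 1212*(-3 + (-44)²)) + 733652 = (-1377805 + (-3 + 1936)² - 1212*(-3 + 1936)) + 733652 = (-1377805 + 1933² - 1212*1933) + 733652 = (-1377805 + 3736489 - 2342796) + 733652 = 15888 + 733652 = 749540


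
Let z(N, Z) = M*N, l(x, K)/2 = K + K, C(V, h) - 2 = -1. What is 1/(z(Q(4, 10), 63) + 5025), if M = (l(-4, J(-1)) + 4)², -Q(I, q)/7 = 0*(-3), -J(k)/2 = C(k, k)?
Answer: 1/5025 ≈ 0.00019901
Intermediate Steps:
C(V, h) = 1 (C(V, h) = 2 - 1 = 1)
J(k) = -2 (J(k) = -2*1 = -2)
l(x, K) = 4*K (l(x, K) = 2*(K + K) = 2*(2*K) = 4*K)
Q(I, q) = 0 (Q(I, q) = -0*(-3) = -7*0 = 0)
M = 16 (M = (4*(-2) + 4)² = (-8 + 4)² = (-4)² = 16)
z(N, Z) = 16*N
1/(z(Q(4, 10), 63) + 5025) = 1/(16*0 + 5025) = 1/(0 + 5025) = 1/5025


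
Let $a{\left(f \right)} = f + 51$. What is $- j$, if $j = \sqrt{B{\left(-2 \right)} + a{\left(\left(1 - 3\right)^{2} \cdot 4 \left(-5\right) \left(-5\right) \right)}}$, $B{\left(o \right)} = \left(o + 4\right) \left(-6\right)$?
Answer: $- \sqrt{439} \approx -20.952$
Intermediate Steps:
$B{\left(o \right)} = -24 - 6 o$ ($B{\left(o \right)} = \left(4 + o\right) \left(-6\right) = -24 - 6 o$)
$a{\left(f \right)} = 51 + f$
$j = \sqrt{439}$ ($j = \sqrt{\left(-24 - -12\right) + \left(51 + \left(1 - 3\right)^{2} \cdot 4 \left(-5\right) \left(-5\right)\right)} = \sqrt{\left(-24 + 12\right) + \left(51 + \left(-2\right)^{2} \left(-20\right) \left(-5\right)\right)} = \sqrt{-12 + \left(51 + 4 \left(-20\right) \left(-5\right)\right)} = \sqrt{-12 + \left(51 - -400\right)} = \sqrt{-12 + \left(51 + 400\right)} = \sqrt{-12 + 451} = \sqrt{439} \approx 20.952$)
$- j = - \sqrt{439}$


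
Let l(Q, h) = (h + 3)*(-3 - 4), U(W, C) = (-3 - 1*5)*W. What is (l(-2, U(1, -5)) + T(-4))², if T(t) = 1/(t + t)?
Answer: 77841/64 ≈ 1216.3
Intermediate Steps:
U(W, C) = -8*W (U(W, C) = (-3 - 5)*W = -8*W)
l(Q, h) = -21 - 7*h (l(Q, h) = (3 + h)*(-7) = -21 - 7*h)
T(t) = 1/(2*t)
(l(-2, U(1, -5)) + T(-4))² = ((-21 - (-56)) + (½)/(-4))² = ((-21 - 7*(-8)) + (½)*(-¼))² = ((-21 + 56) - ⅛)² = (35 - ⅛)² = (279/8)² = 77841/64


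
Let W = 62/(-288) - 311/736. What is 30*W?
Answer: -21125/1104 ≈ -19.135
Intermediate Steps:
W = -4225/6624 (W = 62*(-1/288) - 311*1/736 = -31/144 - 311/736 = -4225/6624 ≈ -0.63783)
30*W = 30*(-4225/6624) = -21125/1104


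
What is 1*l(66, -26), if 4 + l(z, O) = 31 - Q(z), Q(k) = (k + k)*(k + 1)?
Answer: -8817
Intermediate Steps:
Q(k) = 2*k*(1 + k) (Q(k) = (2*k)*(1 + k) = 2*k*(1 + k))
l(z, O) = 27 - 2*z*(1 + z) (l(z, O) = -4 + (31 - 2*z*(1 + z)) = 27 - 2*z*(1 + z))
1*l(66, -26) = 1*(27 - 2*66*(1 + 66)) = 1*(27 - 2*66*67) = 1*(27 - 8844) = 1*(-8817) = -8817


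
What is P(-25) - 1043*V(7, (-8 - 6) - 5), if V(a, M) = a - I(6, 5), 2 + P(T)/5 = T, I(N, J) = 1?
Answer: -6393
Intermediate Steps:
P(T) = -10 + 5*T
V(a, M) = -1 + a (V(a, M) = a - 1*1 = a - 1 = -1 + a)
P(-25) - 1043*V(7, (-8 - 6) - 5) = (-10 + 5*(-25)) - 1043*(-1 + 7) = (-10 - 125) - 1043*6 = -135 - 6258 = -6393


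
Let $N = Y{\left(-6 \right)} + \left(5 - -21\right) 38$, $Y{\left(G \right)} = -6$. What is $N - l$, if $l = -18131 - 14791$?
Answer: $33904$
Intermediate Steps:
$l = -32922$
$N = 982$ ($N = -6 + \left(5 - -21\right) 38 = -6 + \left(5 + 21\right) 38 = -6 + 26 \cdot 38 = -6 + 988 = 982$)
$N - l = 982 - -32922 = 982 + 32922 = 33904$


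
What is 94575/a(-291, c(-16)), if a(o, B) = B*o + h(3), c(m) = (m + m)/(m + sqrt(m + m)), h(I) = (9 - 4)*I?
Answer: 31525*(sqrt(2) + 4*I)/(-756*I + 5*sqrt(2)) ≈ -166.23 + 60.527*I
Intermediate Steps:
h(I) = 5*I
c(m) = 2*m/(m + sqrt(2)*sqrt(m)) (c(m) = (2*m)/(m + sqrt(2*m)) = (2*m)/(m + sqrt(2)*sqrt(m)) = 2*m/(m + sqrt(2)*sqrt(m)))
a(o, B) = 15 + B*o (a(o, B) = B*o + 5*3 = B*o + 15 = 15 + B*o)
94575/a(-291, c(-16)) = 94575/(15 + (2*(-16)/(-16 + sqrt(2)*sqrt(-16)))*(-291)) = 94575/(15 + (2*(-16)/(-16 + sqrt(2)*(4*I)))*(-291)) = 94575/(15 + (2*(-16)/(-16 + 4*I*sqrt(2)))*(-291)) = 94575/(15 - 32/(-16 + 4*I*sqrt(2))*(-291)) = 94575/(15 + 9312/(-16 + 4*I*sqrt(2)))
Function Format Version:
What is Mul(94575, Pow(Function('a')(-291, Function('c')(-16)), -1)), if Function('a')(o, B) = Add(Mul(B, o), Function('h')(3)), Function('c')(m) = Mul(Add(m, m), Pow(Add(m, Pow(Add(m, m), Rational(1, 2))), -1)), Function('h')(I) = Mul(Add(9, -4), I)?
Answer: Mul(31525, Pow(Add(Mul(-756, I), Mul(5, Pow(2, Rational(1, 2)))), -1), Add(Pow(2, Rational(1, 2)), Mul(4, I))) ≈ Add(-166.23, Mul(60.527, I))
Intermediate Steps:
Function('h')(I) = Mul(5, I)
Function('c')(m) = Mul(2, m, Pow(Add(m, Mul(Pow(2, Rational(1, 2)), Pow(m, Rational(1, 2)))), -1)) (Function('c')(m) = Mul(Mul(2, m), Pow(Add(m, Pow(Mul(2, m), Rational(1, 2))), -1)) = Mul(Mul(2, m), Pow(Add(m, Mul(Pow(2, Rational(1, 2)), Pow(m, Rational(1, 2)))), -1)) = Mul(2, m, Pow(Add(m, Mul(Pow(2, Rational(1, 2)), Pow(m, Rational(1, 2)))), -1)))
Function('a')(o, B) = Add(15, Mul(B, o)) (Function('a')(o, B) = Add(Mul(B, o), Mul(5, 3)) = Add(Mul(B, o), 15) = Add(15, Mul(B, o)))
Mul(94575, Pow(Function('a')(-291, Function('c')(-16)), -1)) = Mul(94575, Pow(Add(15, Mul(Mul(2, -16, Pow(Add(-16, Mul(Pow(2, Rational(1, 2)), Pow(-16, Rational(1, 2)))), -1)), -291)), -1)) = Mul(94575, Pow(Add(15, Mul(Mul(2, -16, Pow(Add(-16, Mul(Pow(2, Rational(1, 2)), Mul(4, I))), -1)), -291)), -1)) = Mul(94575, Pow(Add(15, Mul(Mul(2, -16, Pow(Add(-16, Mul(4, I, Pow(2, Rational(1, 2)))), -1)), -291)), -1)) = Mul(94575, Pow(Add(15, Mul(Mul(-32, Pow(Add(-16, Mul(4, I, Pow(2, Rational(1, 2)))), -1)), -291)), -1)) = Mul(94575, Pow(Add(15, Mul(9312, Pow(Add(-16, Mul(4, I, Pow(2, Rational(1, 2)))), -1))), -1))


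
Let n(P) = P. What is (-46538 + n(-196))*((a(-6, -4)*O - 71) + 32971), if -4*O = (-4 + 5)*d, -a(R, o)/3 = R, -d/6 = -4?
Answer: -1532501328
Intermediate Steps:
d = 24 (d = -6*(-4) = 24)
a(R, o) = -3*R
O = -6 (O = -(-4 + 5)*24/4 = -24/4 = -¼*24 = -6)
(-46538 + n(-196))*((a(-6, -4)*O - 71) + 32971) = (-46538 - 196)*((-3*(-6)*(-6) - 71) + 32971) = -46734*((18*(-6) - 71) + 32971) = -46734*((-108 - 71) + 32971) = -46734*(-179 + 32971) = -46734*32792 = -1532501328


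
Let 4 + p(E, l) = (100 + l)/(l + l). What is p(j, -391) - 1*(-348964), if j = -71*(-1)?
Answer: 272887011/782 ≈ 3.4896e+5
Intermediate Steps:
j = 71
p(E, l) = -4 + (100 + l)/(2*l) (p(E, l) = -4 + (100 + l)/(l + l) = -4 + (100 + l)/((2*l)) = -4 + (100 + l)*(1/(2*l)) = -4 + (100 + l)/(2*l))
p(j, -391) - 1*(-348964) = (-7/2 + 50/(-391)) - 1*(-348964) = (-7/2 + 50*(-1/391)) + 348964 = (-7/2 - 50/391) + 348964 = -2837/782 + 348964 = 272887011/782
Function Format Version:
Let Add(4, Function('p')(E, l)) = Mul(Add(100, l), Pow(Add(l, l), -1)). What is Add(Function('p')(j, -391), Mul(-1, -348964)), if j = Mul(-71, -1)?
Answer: Rational(272887011, 782) ≈ 3.4896e+5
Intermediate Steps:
j = 71
Function('p')(E, l) = Add(-4, Mul(Rational(1, 2), Pow(l, -1), Add(100, l))) (Function('p')(E, l) = Add(-4, Mul(Add(100, l), Pow(Add(l, l), -1))) = Add(-4, Mul(Add(100, l), Pow(Mul(2, l), -1))) = Add(-4, Mul(Add(100, l), Mul(Rational(1, 2), Pow(l, -1)))) = Add(-4, Mul(Rational(1, 2), Pow(l, -1), Add(100, l))))
Add(Function('p')(j, -391), Mul(-1, -348964)) = Add(Add(Rational(-7, 2), Mul(50, Pow(-391, -1))), Mul(-1, -348964)) = Add(Add(Rational(-7, 2), Mul(50, Rational(-1, 391))), 348964) = Add(Add(Rational(-7, 2), Rational(-50, 391)), 348964) = Add(Rational(-2837, 782), 348964) = Rational(272887011, 782)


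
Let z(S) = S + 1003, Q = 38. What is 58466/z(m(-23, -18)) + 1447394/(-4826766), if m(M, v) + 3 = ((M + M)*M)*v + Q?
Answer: -8562874370/2414187461 ≈ -3.5469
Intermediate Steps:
m(M, v) = 35 + 2*v*M² (m(M, v) = -3 + (((M + M)*M)*v + 38) = -3 + (((2*M)*M)*v + 38) = -3 + ((2*M²)*v + 38) = -3 + (2*v*M² + 38) = -3 + (38 + 2*v*M²) = 35 + 2*v*M²)
z(S) = 1003 + S
58466/z(m(-23, -18)) + 1447394/(-4826766) = 58466/(1003 + (35 + 2*(-18)*(-23)²)) + 1447394/(-4826766) = 58466/(1003 + (35 + 2*(-18)*529)) + 1447394*(-1/4826766) = 58466/(1003 + (35 - 19044)) - 723697/2413383 = 58466/(1003 - 19009) - 723697/2413383 = 58466/(-18006) - 723697/2413383 = 58466*(-1/18006) - 723697/2413383 = -29233/9003 - 723697/2413383 = -8562874370/2414187461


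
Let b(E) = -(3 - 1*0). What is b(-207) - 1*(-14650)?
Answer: 14647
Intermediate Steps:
b(E) = -3 (b(E) = -(3 + 0) = -1*3 = -3)
b(-207) - 1*(-14650) = -3 - 1*(-14650) = -3 + 14650 = 14647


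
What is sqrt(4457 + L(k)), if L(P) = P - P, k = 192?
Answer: sqrt(4457) ≈ 66.761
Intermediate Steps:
L(P) = 0
sqrt(4457 + L(k)) = sqrt(4457 + 0) = sqrt(4457)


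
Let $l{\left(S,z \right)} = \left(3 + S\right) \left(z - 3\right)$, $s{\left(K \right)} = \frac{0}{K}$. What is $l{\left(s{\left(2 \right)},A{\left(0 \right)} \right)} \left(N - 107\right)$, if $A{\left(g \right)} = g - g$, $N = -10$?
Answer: $1053$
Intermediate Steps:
$s{\left(K \right)} = 0$
$A{\left(g \right)} = 0$
$l{\left(S,z \right)} = \left(-3 + z\right) \left(3 + S\right)$ ($l{\left(S,z \right)} = \left(3 + S\right) \left(-3 + z\right) = \left(-3 + z\right) \left(3 + S\right)$)
$l{\left(s{\left(2 \right)},A{\left(0 \right)} \right)} \left(N - 107\right) = \left(-9 - 0 + 3 \cdot 0 + 0 \cdot 0\right) \left(-10 - 107\right) = \left(-9 + 0 + 0 + 0\right) \left(-117\right) = \left(-9\right) \left(-117\right) = 1053$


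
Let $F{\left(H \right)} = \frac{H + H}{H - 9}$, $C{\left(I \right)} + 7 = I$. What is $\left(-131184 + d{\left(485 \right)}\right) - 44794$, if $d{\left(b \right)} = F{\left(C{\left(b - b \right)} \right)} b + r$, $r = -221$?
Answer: $- \frac{1406197}{8} \approx -1.7577 \cdot 10^{5}$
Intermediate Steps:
$C{\left(I \right)} = -7 + I$
$F{\left(H \right)} = \frac{2 H}{-9 + H}$
$d{\left(b \right)} = -221 + \frac{7 b}{8}$ ($d{\left(b \right)} = \frac{2 \left(-7 + \left(b - b\right)\right)}{-9 + \left(-7 + \left(b - b\right)\right)} b - 221 = \frac{2 \left(-7 + 0\right)}{-9 + \left(-7 + 0\right)} b - 221 = 2 \left(-7\right) \frac{1}{-9 - 7} b - 221 = 2 \left(-7\right) \frac{1}{-16} b - 221 = 2 \left(-7\right) \left(- \frac{1}{16}\right) b - 221 = \frac{7 b}{8} - 221 = -221 + \frac{7 b}{8}$)
$\left(-131184 + d{\left(485 \right)}\right) - 44794 = \left(-131184 + \left(-221 + \frac{7}{8} \cdot 485\right)\right) - 44794 = \left(-131184 + \left(-221 + \frac{3395}{8}\right)\right) - 44794 = \left(-131184 + \frac{1627}{8}\right) - 44794 = - \frac{1047845}{8} - 44794 = - \frac{1406197}{8}$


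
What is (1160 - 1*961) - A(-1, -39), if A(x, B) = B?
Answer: 238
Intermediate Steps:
(1160 - 1*961) - A(-1, -39) = (1160 - 1*961) - 1*(-39) = (1160 - 961) + 39 = 199 + 39 = 238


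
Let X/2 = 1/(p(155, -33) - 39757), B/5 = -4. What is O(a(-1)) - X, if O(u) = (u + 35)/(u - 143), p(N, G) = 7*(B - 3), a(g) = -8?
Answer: -538742/3013809 ≈ -0.17876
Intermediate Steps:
B = -20 (B = 5*(-4) = -20)
p(N, G) = -161 (p(N, G) = 7*(-20 - 3) = 7*(-23) = -161)
O(u) = (35 + u)/(-143 + u)
X = -1/19959 (X = 2/(-161 - 39757) = 2/(-39918) = 2*(-1/39918) = -1/19959 ≈ -5.0103e-5)
O(a(-1)) - X = (35 - 8)/(-143 - 8) - 1*(-1/19959) = 27/(-151) + 1/19959 = -1/151*27 + 1/19959 = -27/151 + 1/19959 = -538742/3013809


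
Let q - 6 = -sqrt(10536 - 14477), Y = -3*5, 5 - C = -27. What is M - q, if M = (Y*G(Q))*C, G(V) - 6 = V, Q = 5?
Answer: -5286 + I*sqrt(3941) ≈ -5286.0 + 62.777*I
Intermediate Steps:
C = 32 (C = 5 - 1*(-27) = 5 + 27 = 32)
Y = -15
G(V) = 6 + V
q = 6 - I*sqrt(3941) (q = 6 - sqrt(10536 - 14477) = 6 - sqrt(-3941) = 6 - I*sqrt(3941) ≈ 6.0 - 62.777*I)
M = -5280 (M = -15*(6 + 5)*32 = -15*11*32 = -165*32 = -5280)
M - q = -5280 - (6 - I*sqrt(3941)) = -5280 + (-6 + I*sqrt(3941)) = -5286 + I*sqrt(3941)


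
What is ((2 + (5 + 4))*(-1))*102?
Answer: -1122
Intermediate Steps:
((2 + (5 + 4))*(-1))*102 = ((2 + 9)*(-1))*102 = (11*(-1))*102 = -11*102 = -1122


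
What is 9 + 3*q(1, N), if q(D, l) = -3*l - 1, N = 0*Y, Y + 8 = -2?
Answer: 6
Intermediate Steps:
Y = -10 (Y = -8 - 2 = -10)
N = 0 (N = 0*(-10) = 0)
q(D, l) = -1 - 3*l
9 + 3*q(1, N) = 9 + 3*(-1 - 3*0) = 9 + 3*(-1 + 0) = 9 + 3*(-1) = 9 - 3 = 6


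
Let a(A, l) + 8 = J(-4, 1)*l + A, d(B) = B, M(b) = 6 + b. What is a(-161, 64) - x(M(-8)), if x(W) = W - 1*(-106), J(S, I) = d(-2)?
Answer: -401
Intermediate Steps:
J(S, I) = -2
a(A, l) = -8 + A - 2*l (a(A, l) = -8 + (-2*l + A) = -8 + (A - 2*l) = -8 + A - 2*l)
x(W) = 106 + W (x(W) = W + 106 = 106 + W)
a(-161, 64) - x(M(-8)) = (-8 - 161 - 2*64) - (106 + (6 - 8)) = (-8 - 161 - 128) - (106 - 2) = -297 - 1*104 = -297 - 104 = -401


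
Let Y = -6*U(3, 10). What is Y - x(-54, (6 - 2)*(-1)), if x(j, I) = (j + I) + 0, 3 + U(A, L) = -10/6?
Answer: 86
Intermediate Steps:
U(A, L) = -14/3 (U(A, L) = -3 - 10/6 = -3 - 10*⅙ = -3 - 5/3 = -14/3)
x(j, I) = I + j (x(j, I) = (I + j) + 0 = I + j)
Y = 28 (Y = -6*(-14/3) = 28)
Y - x(-54, (6 - 2)*(-1)) = 28 - ((6 - 2)*(-1) - 54) = 28 - (4*(-1) - 54) = 28 - (-4 - 54) = 28 - 1*(-58) = 28 + 58 = 86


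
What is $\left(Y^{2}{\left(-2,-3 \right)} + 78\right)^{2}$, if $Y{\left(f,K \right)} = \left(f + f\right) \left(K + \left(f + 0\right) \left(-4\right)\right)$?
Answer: $228484$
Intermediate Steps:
$Y{\left(f,K \right)} = 2 f \left(K - 4 f\right)$ ($Y{\left(f,K \right)} = 2 f \left(K + f \left(-4\right)\right) = 2 f \left(K - 4 f\right)$)
$\left(Y^{2}{\left(-2,-3 \right)} + 78\right)^{2} = \left(\left(2 \left(-2\right) \left(-3 - -8\right)\right)^{2} + 78\right)^{2} = \left(\left(2 \left(-2\right) \left(-3 + 8\right)\right)^{2} + 78\right)^{2} = \left(\left(2 \left(-2\right) 5\right)^{2} + 78\right)^{2} = \left(\left(-20\right)^{2} + 78\right)^{2} = \left(400 + 78\right)^{2} = 478^{2} = 228484$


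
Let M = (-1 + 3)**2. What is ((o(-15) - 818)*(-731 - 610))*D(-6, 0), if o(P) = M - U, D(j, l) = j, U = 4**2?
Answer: -6678180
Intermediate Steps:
U = 16
M = 4 (M = 2**2 = 4)
o(P) = -12 (o(P) = 4 - 1*16 = 4 - 16 = -12)
((o(-15) - 818)*(-731 - 610))*D(-6, 0) = ((-12 - 818)*(-731 - 610))*(-6) = -830*(-1341)*(-6) = 1113030*(-6) = -6678180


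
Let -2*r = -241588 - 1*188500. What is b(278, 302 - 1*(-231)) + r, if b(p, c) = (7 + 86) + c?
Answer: 215670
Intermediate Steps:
b(p, c) = 93 + c
r = 215044 (r = -(-241588 - 1*188500)/2 = -(-241588 - 188500)/2 = -½*(-430088) = 215044)
b(278, 302 - 1*(-231)) + r = (93 + (302 - 1*(-231))) + 215044 = (93 + (302 + 231)) + 215044 = (93 + 533) + 215044 = 626 + 215044 = 215670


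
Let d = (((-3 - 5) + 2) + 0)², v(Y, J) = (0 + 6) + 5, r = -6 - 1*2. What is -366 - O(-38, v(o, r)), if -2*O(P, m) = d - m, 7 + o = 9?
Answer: -707/2 ≈ -353.50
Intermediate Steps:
o = 2 (o = -7 + 9 = 2)
r = -8 (r = -6 - 2 = -8)
v(Y, J) = 11 (v(Y, J) = 6 + 5 = 11)
d = 36 (d = ((-8 + 2) + 0)² = (-6 + 0)² = (-6)² = 36)
O(P, m) = -18 + m/2 (O(P, m) = -(36 - m)/2 = -18 + m/2)
-366 - O(-38, v(o, r)) = -366 - (-18 + (½)*11) = -366 - (-18 + 11/2) = -366 - 1*(-25/2) = -366 + 25/2 = -707/2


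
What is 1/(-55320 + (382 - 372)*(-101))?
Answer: -1/56330 ≈ -1.7753e-5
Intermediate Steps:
1/(-55320 + (382 - 372)*(-101)) = 1/(-55320 + 10*(-101)) = 1/(-55320 - 1010) = 1/(-56330) = -1/56330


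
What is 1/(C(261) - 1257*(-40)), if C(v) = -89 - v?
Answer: 1/49930 ≈ 2.0028e-5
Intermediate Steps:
1/(C(261) - 1257*(-40)) = 1/((-89 - 1*261) - 1257*(-40)) = 1/((-89 - 261) + 50280) = 1/(-350 + 50280) = 1/49930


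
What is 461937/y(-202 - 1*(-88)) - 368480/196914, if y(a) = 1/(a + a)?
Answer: -10369652499892/98457 ≈ -1.0532e+8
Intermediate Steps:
y(a) = 1/(2*a)
461937/y(-202 - 1*(-88)) - 368480/196914 = 461937/((1/(2*(-202 - 1*(-88))))) - 368480/196914 = 461937/((1/(2*(-202 + 88)))) - 368480*1/196914 = 461937/(((1/2)/(-114))) - 184240/98457 = 461937/(((1/2)*(-1/114))) - 184240/98457 = 461937/(-1/228) - 184240/98457 = 461937*(-228) - 184240/98457 = -105321636 - 184240/98457 = -10369652499892/98457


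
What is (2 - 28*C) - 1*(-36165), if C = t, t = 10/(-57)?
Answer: 2061799/57 ≈ 36172.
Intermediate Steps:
t = -10/57 (t = 10*(-1/57) = -10/57 ≈ -0.17544)
C = -10/57 ≈ -0.17544
(2 - 28*C) - 1*(-36165) = (2 - 28*(-10/57)) - 1*(-36165) = (2 + 280/57) + 36165 = 394/57 + 36165 = 2061799/57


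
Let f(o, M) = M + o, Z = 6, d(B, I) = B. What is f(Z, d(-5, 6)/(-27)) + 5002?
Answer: 135221/27 ≈ 5008.2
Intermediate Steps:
f(Z, d(-5, 6)/(-27)) + 5002 = (-5/(-27) + 6) + 5002 = (-5*(-1/27) + 6) + 5002 = (5/27 + 6) + 5002 = 167/27 + 5002 = 135221/27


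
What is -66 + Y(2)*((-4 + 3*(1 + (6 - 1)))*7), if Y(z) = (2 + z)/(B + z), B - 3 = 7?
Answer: -100/3 ≈ -33.333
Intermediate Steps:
B = 10 (B = 3 + 7 = 10)
Y(z) = (2 + z)/(10 + z)
-66 + Y(2)*((-4 + 3*(1 + (6 - 1)))*7) = -66 + ((2 + 2)/(10 + 2))*((-4 + 3*(1 + (6 - 1)))*7) = -66 + (4/12)*((-4 + 3*(1 + 5))*7) = -66 + ((1/12)*4)*((-4 + 3*6)*7) = -66 + ((-4 + 18)*7)/3 = -66 + (14*7)/3 = -66 + (1/3)*98 = -66 + 98/3 = -100/3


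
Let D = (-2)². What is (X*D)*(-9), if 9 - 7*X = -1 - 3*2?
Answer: -576/7 ≈ -82.286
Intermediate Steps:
D = 4
X = 16/7 (X = 9/7 - (-1 - 3*2)/7 = 9/7 - (-1 - 6)/7 = 9/7 - ⅐*(-7) = 9/7 + 1 = 16/7 ≈ 2.2857)
(X*D)*(-9) = ((16/7)*4)*(-9) = (64/7)*(-9) = -576/7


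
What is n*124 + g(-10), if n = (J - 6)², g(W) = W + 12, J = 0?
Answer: 4466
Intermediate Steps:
g(W) = 12 + W
n = 36 (n = (0 - 6)² = (-6)² = 36)
n*124 + g(-10) = 36*124 + (12 - 10) = 4464 + 2 = 4466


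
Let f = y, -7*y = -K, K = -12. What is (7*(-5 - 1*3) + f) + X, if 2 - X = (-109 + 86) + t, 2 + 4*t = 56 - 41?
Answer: -1007/28 ≈ -35.964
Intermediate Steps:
t = 13/4 (t = -½ + (56 - 41)/4 = -½ + (¼)*15 = -½ + 15/4 = 13/4 ≈ 3.2500)
X = 87/4 (X = 2 - ((-109 + 86) + 13/4) = 2 - (-23 + 13/4) = 2 - 1*(-79/4) = 2 + 79/4 = 87/4 ≈ 21.750)
y = -12/7 (y = -(-1)*(-12)/7 = -⅐*12 = -12/7 ≈ -1.7143)
f = -12/7 ≈ -1.7143
(7*(-5 - 1*3) + f) + X = (7*(-5 - 1*3) - 12/7) + 87/4 = (7*(-5 - 3) - 12/7) + 87/4 = (7*(-8) - 12/7) + 87/4 = (-56 - 12/7) + 87/4 = -404/7 + 87/4 = -1007/28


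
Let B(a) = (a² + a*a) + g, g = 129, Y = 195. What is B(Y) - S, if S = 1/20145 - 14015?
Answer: 1816958129/20145 ≈ 90194.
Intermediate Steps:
S = -282332174/20145 (S = 1/20145 - 14015 = -282332174/20145 ≈ -14015.)
B(a) = 129 + 2*a² (B(a) = (a² + a*a) + 129 = (a² + a²) + 129 = 2*a² + 129 = 129 + 2*a²)
B(Y) - S = (129 + 2*195²) - 1*(-282332174/20145) = (129 + 2*38025) + 282332174/20145 = (129 + 76050) + 282332174/20145 = 76179 + 282332174/20145 = 1816958129/20145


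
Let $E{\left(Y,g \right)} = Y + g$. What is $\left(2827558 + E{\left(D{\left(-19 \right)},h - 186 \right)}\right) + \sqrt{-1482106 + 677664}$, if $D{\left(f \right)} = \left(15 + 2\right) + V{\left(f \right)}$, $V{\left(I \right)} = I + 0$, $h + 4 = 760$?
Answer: $2828126 + i \sqrt{804442} \approx 2.8281 \cdot 10^{6} + 896.91 i$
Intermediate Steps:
$h = 756$ ($h = -4 + 760 = 756$)
$V{\left(I \right)} = I$
$D{\left(f \right)} = 17 + f$ ($D{\left(f \right)} = \left(15 + 2\right) + f = 17 + f$)
$\left(2827558 + E{\left(D{\left(-19 \right)},h - 186 \right)}\right) + \sqrt{-1482106 + 677664} = \left(2827558 + \left(\left(17 - 19\right) + \left(756 - 186\right)\right)\right) + \sqrt{-1482106 + 677664} = \left(2827558 + \left(-2 + \left(756 - 186\right)\right)\right) + \sqrt{-804442} = \left(2827558 + \left(-2 + 570\right)\right) + i \sqrt{804442} = \left(2827558 + 568\right) + i \sqrt{804442} = 2828126 + i \sqrt{804442}$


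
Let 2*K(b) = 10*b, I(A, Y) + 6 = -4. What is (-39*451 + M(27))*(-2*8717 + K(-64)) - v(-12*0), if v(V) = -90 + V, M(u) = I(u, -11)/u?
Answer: 2810535944/9 ≈ 3.1228e+8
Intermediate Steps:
I(A, Y) = -10 (I(A, Y) = -6 - 4 = -10)
M(u) = -10/u
K(b) = 5*b (K(b) = (10*b)/2 = 5*b)
(-39*451 + M(27))*(-2*8717 + K(-64)) - v(-12*0) = (-39*451 - 10/27)*(-2*8717 + 5*(-64)) - (-90 - 12*0) = (-17589 - 10*1/27)*(-17434 - 320) - (-90 + 0) = (-17589 - 10/27)*(-17754) - 1*(-90) = -474913/27*(-17754) + 90 = 2810535134/9 + 90 = 2810535944/9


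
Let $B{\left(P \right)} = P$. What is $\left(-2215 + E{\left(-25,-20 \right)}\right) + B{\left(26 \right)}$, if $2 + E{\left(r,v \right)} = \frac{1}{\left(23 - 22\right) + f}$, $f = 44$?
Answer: $- \frac{98594}{45} \approx -2191.0$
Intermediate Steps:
$E{\left(r,v \right)} = - \frac{89}{45}$ ($E{\left(r,v \right)} = -2 + \frac{1}{\left(23 - 22\right) + 44} = -2 + \frac{1}{1 + 44} = -2 + \frac{1}{45} = - \frac{89}{45}$)
$\left(-2215 + E{\left(-25,-20 \right)}\right) + B{\left(26 \right)} = \left(-2215 - \frac{89}{45}\right) + 26 = - \frac{99764}{45} + 26 = - \frac{98594}{45}$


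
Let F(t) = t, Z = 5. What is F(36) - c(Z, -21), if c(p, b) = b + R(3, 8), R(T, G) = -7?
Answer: 64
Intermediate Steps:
c(p, b) = -7 + b (c(p, b) = b - 7 = -7 + b)
F(36) - c(Z, -21) = 36 - (-7 - 21) = 36 - 1*(-28) = 36 + 28 = 64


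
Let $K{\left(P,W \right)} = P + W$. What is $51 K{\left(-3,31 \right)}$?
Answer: $1428$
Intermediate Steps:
$51 K{\left(-3,31 \right)} = 51 \left(-3 + 31\right) = 51 \cdot 28 = 1428$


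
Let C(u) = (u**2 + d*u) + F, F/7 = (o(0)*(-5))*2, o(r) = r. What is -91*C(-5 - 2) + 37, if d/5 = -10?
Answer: -36272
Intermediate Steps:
d = -50 (d = 5*(-10) = -50)
F = 0 (F = 7*((0*(-5))*2) = 7*(0*2) = 7*0 = 0)
C(u) = u**2 - 50*u (C(u) = (u**2 - 50*u) + 0 = u**2 - 50*u)
-91*C(-5 - 2) + 37 = -91*(-5 - 2)*(-50 + (-5 - 2)) + 37 = -(-637)*(-50 - 7) + 37 = -(-637)*(-57) + 37 = -91*399 + 37 = -36309 + 37 = -36272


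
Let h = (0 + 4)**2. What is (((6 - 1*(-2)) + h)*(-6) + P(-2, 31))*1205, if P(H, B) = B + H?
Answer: -138575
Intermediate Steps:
h = 16 (h = 4**2 = 16)
(((6 - 1*(-2)) + h)*(-6) + P(-2, 31))*1205 = (((6 - 1*(-2)) + 16)*(-6) + (31 - 2))*1205 = (((6 + 2) + 16)*(-6) + 29)*1205 = ((8 + 16)*(-6) + 29)*1205 = (24*(-6) + 29)*1205 = (-144 + 29)*1205 = -115*1205 = -138575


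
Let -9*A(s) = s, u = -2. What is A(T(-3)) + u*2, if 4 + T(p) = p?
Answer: -29/9 ≈ -3.2222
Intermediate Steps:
T(p) = -4 + p
A(s) = -s/9
A(T(-3)) + u*2 = -(-4 - 3)/9 - 2*2 = -1/9*(-7) - 4 = 7/9 - 4 = -29/9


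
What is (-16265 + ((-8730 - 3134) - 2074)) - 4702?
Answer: -34905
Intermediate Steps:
(-16265 + ((-8730 - 3134) - 2074)) - 4702 = (-16265 + (-11864 - 2074)) - 4702 = (-16265 - 13938) - 4702 = -30203 - 4702 = -34905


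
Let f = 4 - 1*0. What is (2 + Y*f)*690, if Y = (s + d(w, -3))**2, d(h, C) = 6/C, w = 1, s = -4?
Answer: 100740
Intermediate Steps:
Y = 36 (Y = (-4 + 6/(-3))**2 = (-4 + 6*(-1/3))**2 = (-4 - 2)**2 = (-6)**2 = 36)
f = 4 (f = 4 + 0 = 4)
(2 + Y*f)*690 = (2 + 36*4)*690 = (2 + 144)*690 = 146*690 = 100740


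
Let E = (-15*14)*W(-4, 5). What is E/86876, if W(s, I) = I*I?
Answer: -2625/43438 ≈ -0.060431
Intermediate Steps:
W(s, I) = I**2
E = -5250 (E = -15*14*5**2 = -210*25 = -5250)
E/86876 = -5250/86876 = -5250*1/86876 = -2625/43438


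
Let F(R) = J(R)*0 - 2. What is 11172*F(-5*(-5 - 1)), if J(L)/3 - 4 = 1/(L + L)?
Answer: -22344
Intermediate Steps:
J(L) = 12 + 3/(2*L) (J(L) = 12 + 3/(L + L) = 12 + 3/((2*L)) = 12 + 3*(1/(2*L)) = 12 + 3/(2*L))
F(R) = -2 (F(R) = (12 + 3/(2*R))*0 - 2 = 0 - 2 = -2)
11172*F(-5*(-5 - 1)) = 11172*(-2) = -22344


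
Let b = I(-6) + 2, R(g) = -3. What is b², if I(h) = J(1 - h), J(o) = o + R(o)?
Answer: 36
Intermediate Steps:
J(o) = -3 + o (J(o) = o - 3 = -3 + o)
I(h) = -2 - h (I(h) = -3 + (1 - h) = -2 - h)
b = 6 (b = (-2 - 1*(-6)) + 2 = (-2 + 6) + 2 = 4 + 2 = 6)
b² = 6² = 36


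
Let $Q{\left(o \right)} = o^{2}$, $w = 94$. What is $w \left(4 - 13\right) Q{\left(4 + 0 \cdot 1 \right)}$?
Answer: $-13536$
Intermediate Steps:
$w \left(4 - 13\right) Q{\left(4 + 0 \cdot 1 \right)} = 94 \left(4 - 13\right) \left(4 + 0 \cdot 1\right)^{2} = 94 \left(-9\right) \left(4 + 0\right)^{2} = - 846 \cdot 4^{2} = \left(-846\right) 16 = -13536$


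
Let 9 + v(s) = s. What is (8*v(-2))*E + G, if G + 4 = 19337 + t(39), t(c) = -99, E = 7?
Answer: 18618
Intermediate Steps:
v(s) = -9 + s
G = 19234 (G = -4 + (19337 - 99) = -4 + 19238 = 19234)
(8*v(-2))*E + G = (8*(-9 - 2))*7 + 19234 = (8*(-11))*7 + 19234 = -88*7 + 19234 = -616 + 19234 = 18618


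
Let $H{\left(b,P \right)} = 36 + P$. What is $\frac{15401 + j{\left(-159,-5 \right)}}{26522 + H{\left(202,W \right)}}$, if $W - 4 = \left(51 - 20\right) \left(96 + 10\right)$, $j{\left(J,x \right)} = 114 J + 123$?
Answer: $- \frac{1301}{14924} \approx -0.087175$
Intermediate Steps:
$j{\left(J,x \right)} = 123 + 114 J$
$W = 3290$ ($W = 4 + \left(51 - 20\right) \left(96 + 10\right) = 4 + 31 \cdot 106 = 4 + 3286 = 3290$)
$\frac{15401 + j{\left(-159,-5 \right)}}{26522 + H{\left(202,W \right)}} = \frac{15401 + \left(123 + 114 \left(-159\right)\right)}{26522 + \left(36 + 3290\right)} = \frac{15401 + \left(123 - 18126\right)}{26522 + 3326} = \frac{15401 - 18003}{29848} = \left(-2602\right) \frac{1}{29848} = - \frac{1301}{14924}$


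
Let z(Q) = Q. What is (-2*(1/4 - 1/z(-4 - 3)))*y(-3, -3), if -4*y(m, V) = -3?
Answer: -33/56 ≈ -0.58929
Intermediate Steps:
y(m, V) = 3/4 (y(m, V) = -1/4*(-3) = 3/4)
(-2*(1/4 - 1/z(-4 - 3)))*y(-3, -3) = -2*(1/4 - 1/(-4 - 3))*(3/4) = -2*(1*(1/4) - 1/(-7))*(3/4) = -2*(1/4 - 1*(-1/7))*(3/4) = -2*(1/4 + 1/7)*(3/4) = -2*11/28*(3/4) = -11/14*3/4 = -33/56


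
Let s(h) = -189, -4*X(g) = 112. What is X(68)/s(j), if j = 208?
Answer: 4/27 ≈ 0.14815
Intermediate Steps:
X(g) = -28 (X(g) = -1/4*112 = -28)
X(68)/s(j) = -28/(-189) = -28*(-1/189) = 4/27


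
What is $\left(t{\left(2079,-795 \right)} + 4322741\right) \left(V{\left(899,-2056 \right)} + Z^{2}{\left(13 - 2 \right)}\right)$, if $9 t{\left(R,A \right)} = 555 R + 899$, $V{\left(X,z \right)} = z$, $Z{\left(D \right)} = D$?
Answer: $-8612773795$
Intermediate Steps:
$t{\left(R,A \right)} = \frac{899}{9} + \frac{185 R}{3}$ ($t{\left(R,A \right)} = \frac{555 R + 899}{9} = \frac{899 + 555 R}{9} = \frac{899}{9} + \frac{185 R}{3}$)
$\left(t{\left(2079,-795 \right)} + 4322741\right) \left(V{\left(899,-2056 \right)} + Z^{2}{\left(13 - 2 \right)}\right) = \left(\left(\frac{899}{9} + \frac{185}{3} \cdot 2079\right) + 4322741\right) \left(-2056 + \left(13 - 2\right)^{2}\right) = \left(\left(\frac{899}{9} + 128205\right) + 4322741\right) \left(-2056 + 11^{2}\right) = \left(\frac{1154744}{9} + 4322741\right) \left(-2056 + 121\right) = \frac{40059413}{9} \left(-1935\right) = -8612773795$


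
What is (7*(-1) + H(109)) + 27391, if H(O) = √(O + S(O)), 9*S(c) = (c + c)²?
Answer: 27384 + √48505/3 ≈ 27457.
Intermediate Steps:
S(c) = 4*c²/9 (S(c) = (c + c)²/9 = (2*c)²/9 = (4*c²)/9 = 4*c²/9)
H(O) = √(O + 4*O²/9)
(7*(-1) + H(109)) + 27391 = (7*(-1) + √(109*(9 + 4*109))/3) + 27391 = (-7 + √(109*(9 + 436))/3) + 27391 = (-7 + √(109*445)/3) + 27391 = (-7 + √48505/3) + 27391 = 27384 + √48505/3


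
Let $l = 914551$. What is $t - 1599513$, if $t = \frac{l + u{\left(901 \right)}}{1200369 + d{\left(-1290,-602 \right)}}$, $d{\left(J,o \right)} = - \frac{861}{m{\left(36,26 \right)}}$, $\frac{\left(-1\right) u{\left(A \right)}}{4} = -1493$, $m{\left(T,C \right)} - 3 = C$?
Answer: $- \frac{18559588304251}{11603280} \approx -1.5995 \cdot 10^{6}$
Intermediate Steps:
$m{\left(T,C \right)} = 3 + C$
$u{\left(A \right)} = 5972$ ($u{\left(A \right)} = \left(-4\right) \left(-1493\right) = 5972$)
$d{\left(J,o \right)} = - \frac{861}{29}$ ($d{\left(J,o \right)} = - \frac{861}{3 + 26} = - \frac{861}{29}$)
$t = \frac{8898389}{11603280}$ ($t = \frac{914551 + 5972}{1200369 - \frac{861}{29}} = \frac{920523}{\frac{34809840}{29}} = 920523 \cdot \frac{29}{34809840} = \frac{8898389}{11603280} \approx 0.76689$)
$t - 1599513 = \frac{8898389}{11603280} - 1599513 = - \frac{18559588304251}{11603280}$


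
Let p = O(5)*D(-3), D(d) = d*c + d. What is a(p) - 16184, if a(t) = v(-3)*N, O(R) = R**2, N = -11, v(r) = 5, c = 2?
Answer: -16239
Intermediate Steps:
D(d) = 3*d (D(d) = d*2 + d = 2*d + d = 3*d)
p = -225 (p = 5**2*(3*(-3)) = 25*(-9) = -225)
a(t) = -55 (a(t) = 5*(-11) = -55)
a(p) - 16184 = -55 - 16184 = -16239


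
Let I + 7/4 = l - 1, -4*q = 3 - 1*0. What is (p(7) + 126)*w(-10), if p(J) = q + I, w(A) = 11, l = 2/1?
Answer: 2739/2 ≈ 1369.5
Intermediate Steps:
l = 2 (l = 2*1 = 2)
q = -3/4 (q = -(3 - 1*0)/4 = -(3 + 0)/4 = -1/4*3 = -3/4 ≈ -0.75000)
I = -3/4 (I = -7/4 + (2 - 1) = -7/4 + 1 = -3/4 ≈ -0.75000)
p(J) = -3/2 (p(J) = -3/4 - 3/4 = -3/2)
(p(7) + 126)*w(-10) = (-3/2 + 126)*11 = (249/2)*11 = 2739/2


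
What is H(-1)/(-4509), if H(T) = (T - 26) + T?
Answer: 28/4509 ≈ 0.0062098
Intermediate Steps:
H(T) = -26 + 2*T (H(T) = (-26 + T) + T = -26 + 2*T)
H(-1)/(-4509) = (-26 + 2*(-1))/(-4509) = (-26 - 2)*(-1/4509) = -28*(-1/4509) = 28/4509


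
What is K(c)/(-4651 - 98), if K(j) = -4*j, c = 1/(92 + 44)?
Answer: 1/161466 ≈ 6.1933e-6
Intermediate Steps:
c = 1/136 ≈ 0.0073529
K(c)/(-4651 - 98) = (-4*1/136)/(-4651 - 98) = -1/34/(-4749) = -1/34*(-1/4749) = 1/161466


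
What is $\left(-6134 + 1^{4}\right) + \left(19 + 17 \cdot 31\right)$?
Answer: $-5587$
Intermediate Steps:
$\left(-6134 + 1^{4}\right) + \left(19 + 17 \cdot 31\right) = \left(-6134 + 1\right) + \left(19 + 527\right) = -6133 + 546 = -5587$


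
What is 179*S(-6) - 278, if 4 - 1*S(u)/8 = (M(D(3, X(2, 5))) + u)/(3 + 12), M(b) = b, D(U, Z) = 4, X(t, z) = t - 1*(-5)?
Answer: 84614/15 ≈ 5640.9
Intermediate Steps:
X(t, z) = 5 + t (X(t, z) = t + 5 = 5 + t)
S(u) = 448/15 - 8*u/15 (S(u) = 32 - 8*(4 + u)/(3 + 12) = 32 - 8*(4 + u)/15 = 32 - 8*(4/15 + u/15) = 32 + (-32/15 - 8*u/15) = 448/15 - 8*u/15)
179*S(-6) - 278 = 179*(448/15 - 8/15*(-6)) - 278 = 179*(448/15 + 16/5) - 278 = 179*(496/15) - 278 = 88784/15 - 278 = 84614/15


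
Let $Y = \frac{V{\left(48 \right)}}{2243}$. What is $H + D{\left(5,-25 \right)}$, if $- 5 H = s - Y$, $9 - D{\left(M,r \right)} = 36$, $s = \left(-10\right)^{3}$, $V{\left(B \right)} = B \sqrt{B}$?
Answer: $173 + \frac{192 \sqrt{3}}{11215} \approx 173.03$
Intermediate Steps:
$V{\left(B \right)} = B^{\frac{3}{2}}$
$s = -1000$
$D{\left(M,r \right)} = -27$ ($D{\left(M,r \right)} = 9 - 36 = -27$)
$Y = \frac{192 \sqrt{3}}{2243}$ ($Y = \frac{48^{\frac{3}{2}}}{2243} = 192 \sqrt{3} \cdot \frac{1}{2243} = \frac{192 \sqrt{3}}{2243} \approx 0.14826$)
$H = 200 + \frac{192 \sqrt{3}}{11215}$ ($H = - \frac{-1000 - \frac{192 \sqrt{3}}{2243}}{5} = 200 + \frac{192 \sqrt{3}}{11215} \approx 200.03$)
$H + D{\left(5,-25 \right)} = \left(200 + \frac{192 \sqrt{3}}{11215}\right) - 27 = 173 + \frac{192 \sqrt{3}}{11215}$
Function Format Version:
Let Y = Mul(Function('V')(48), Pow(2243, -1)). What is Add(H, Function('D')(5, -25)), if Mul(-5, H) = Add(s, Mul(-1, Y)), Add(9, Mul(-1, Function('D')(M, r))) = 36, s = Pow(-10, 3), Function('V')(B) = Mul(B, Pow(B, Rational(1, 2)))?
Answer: Add(173, Mul(Rational(192, 11215), Pow(3, Rational(1, 2)))) ≈ 173.03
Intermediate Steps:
Function('V')(B) = Pow(B, Rational(3, 2))
s = -1000
Function('D')(M, r) = -27 (Function('D')(M, r) = Add(9, Mul(-1, 36)) = Add(9, -36) = -27)
Y = Mul(Rational(192, 2243), Pow(3, Rational(1, 2))) (Y = Mul(Pow(48, Rational(3, 2)), Pow(2243, -1)) = Mul(Mul(192, Pow(3, Rational(1, 2))), Rational(1, 2243)) = Mul(Rational(192, 2243), Pow(3, Rational(1, 2))) ≈ 0.14826)
H = Add(200, Mul(Rational(192, 11215), Pow(3, Rational(1, 2)))) (H = Mul(Rational(-1, 5), Add(-1000, Mul(-1, Mul(Rational(192, 2243), Pow(3, Rational(1, 2)))))) = Mul(Rational(-1, 5), Add(-1000, Mul(Rational(-192, 2243), Pow(3, Rational(1, 2))))) = Add(200, Mul(Rational(192, 11215), Pow(3, Rational(1, 2)))) ≈ 200.03)
Add(H, Function('D')(5, -25)) = Add(Add(200, Mul(Rational(192, 11215), Pow(3, Rational(1, 2)))), -27) = Add(173, Mul(Rational(192, 11215), Pow(3, Rational(1, 2))))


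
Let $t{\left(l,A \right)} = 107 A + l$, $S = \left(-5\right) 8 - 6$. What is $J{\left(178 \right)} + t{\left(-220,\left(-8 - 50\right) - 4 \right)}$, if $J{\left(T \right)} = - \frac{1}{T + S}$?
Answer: $- \frac{904729}{132} \approx -6854.0$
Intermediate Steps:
$S = -46$ ($S = -40 - 6 = -46$)
$t{\left(l,A \right)} = l + 107 A$
$J{\left(T \right)} = - \frac{1}{-46 + T}$ ($J{\left(T \right)} = - \frac{1}{T - 46} = - \frac{1}{-46 + T}$)
$J{\left(178 \right)} + t{\left(-220,\left(-8 - 50\right) - 4 \right)} = - \frac{1}{-46 + 178} + \left(-220 + 107 \left(\left(-8 - 50\right) - 4\right)\right) = - \frac{1}{132} + \left(-220 + 107 \left(\left(-8 - 50\right) - 4\right)\right) = \left(-1\right) \frac{1}{132} + \left(-220 + 107 \left(-58 - 4\right)\right) = - \frac{1}{132} + \left(-220 + 107 \left(-62\right)\right) = - \frac{1}{132} - 6854 = - \frac{904729}{132}$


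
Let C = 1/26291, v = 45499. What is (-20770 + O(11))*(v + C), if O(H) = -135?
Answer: -25006858060050/26291 ≈ -9.5116e+8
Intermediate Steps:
C = 1/26291 ≈ 3.8036e-5
(-20770 + O(11))*(v + C) = (-20770 - 135)*(45499 + 1/26291) = -20905*1196214210/26291 = -25006858060050/26291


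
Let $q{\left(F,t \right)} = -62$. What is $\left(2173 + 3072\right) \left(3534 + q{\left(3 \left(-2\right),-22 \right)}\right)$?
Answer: $18210640$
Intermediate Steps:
$\left(2173 + 3072\right) \left(3534 + q{\left(3 \left(-2\right),-22 \right)}\right) = \left(2173 + 3072\right) \left(3534 - 62\right) = 5245 \cdot 3472 = 18210640$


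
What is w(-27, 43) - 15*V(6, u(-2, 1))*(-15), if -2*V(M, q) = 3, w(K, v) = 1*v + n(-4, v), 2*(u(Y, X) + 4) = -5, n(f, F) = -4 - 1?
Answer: -599/2 ≈ -299.50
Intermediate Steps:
n(f, F) = -5
u(Y, X) = -13/2 (u(Y, X) = -4 + (½)*(-5) = -4 - 5/2 = -13/2)
w(K, v) = -5 + v (w(K, v) = 1*v - 5 = v - 5 = -5 + v)
V(M, q) = -3/2 (V(M, q) = -½*3 = -3/2)
w(-27, 43) - 15*V(6, u(-2, 1))*(-15) = (-5 + 43) - 15*(-3/2)*(-15) = 38 + (45/2)*(-15) = 38 - 675/2 = -599/2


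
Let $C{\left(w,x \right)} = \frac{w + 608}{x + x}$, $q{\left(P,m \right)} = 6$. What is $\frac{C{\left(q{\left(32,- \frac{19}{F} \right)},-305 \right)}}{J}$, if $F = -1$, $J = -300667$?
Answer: $\frac{307}{91703435} \approx 3.3477 \cdot 10^{-6}$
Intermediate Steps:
$C{\left(w,x \right)} = \frac{608 + w}{2 x}$
$\frac{C{\left(q{\left(32,- \frac{19}{F} \right)},-305 \right)}}{J} = \frac{\frac{1}{2} \frac{1}{-305} \left(608 + 6\right)}{-300667} = \frac{1}{2} \left(- \frac{1}{305}\right) 614 \left(- \frac{1}{300667}\right) = \left(- \frac{307}{305}\right) \left(- \frac{1}{300667}\right) = \frac{307}{91703435}$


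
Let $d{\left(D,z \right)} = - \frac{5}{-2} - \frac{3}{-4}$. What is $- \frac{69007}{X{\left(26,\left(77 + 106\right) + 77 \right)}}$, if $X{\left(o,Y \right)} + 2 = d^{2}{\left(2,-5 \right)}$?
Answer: $- \frac{1104112}{137} \approx -8059.2$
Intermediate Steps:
$d{\left(D,z \right)} = \frac{13}{4}$ ($d{\left(D,z \right)} = \left(-5\right) \left(- \frac{1}{2}\right) - - \frac{3}{4} = \frac{5}{2} + \frac{3}{4} = \frac{13}{4}$)
$X{\left(o,Y \right)} = \frac{137}{16}$ ($X{\left(o,Y \right)} = -2 + \left(\frac{13}{4}\right)^{2} = -2 + \frac{169}{16} = \frac{137}{16}$)
$- \frac{69007}{X{\left(26,\left(77 + 106\right) + 77 \right)}} = - \frac{69007}{\frac{137}{16}} = \left(-69007\right) \frac{16}{137} = - \frac{1104112}{137}$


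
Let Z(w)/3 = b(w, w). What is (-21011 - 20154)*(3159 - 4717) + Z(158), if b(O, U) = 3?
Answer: 64135079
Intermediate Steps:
Z(w) = 9 (Z(w) = 3*3 = 9)
(-21011 - 20154)*(3159 - 4717) + Z(158) = (-21011 - 20154)*(3159 - 4717) + 9 = -41165*(-1558) + 9 = 64135070 + 9 = 64135079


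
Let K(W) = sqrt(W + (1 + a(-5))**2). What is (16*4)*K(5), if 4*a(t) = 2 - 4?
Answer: 32*sqrt(21) ≈ 146.64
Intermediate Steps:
a(t) = -1/2 (a(t) = (2 - 4)/4 = (1/4)*(-2) = -1/2)
K(W) = sqrt(1/4 + W) (K(W) = sqrt(W + (1 - 1/2)**2) = sqrt(W + (1/2)**2) = sqrt(W + 1/4) = sqrt(1/4 + W))
(16*4)*K(5) = (16*4)*(sqrt(1 + 4*5)/2) = 64*(sqrt(1 + 20)/2) = 64*(sqrt(21)/2) = 32*sqrt(21)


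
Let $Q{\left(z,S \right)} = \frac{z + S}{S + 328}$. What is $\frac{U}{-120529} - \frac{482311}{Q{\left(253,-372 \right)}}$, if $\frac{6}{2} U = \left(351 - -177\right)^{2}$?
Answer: $- \frac{2557839409268}{14342951} \approx -1.7833 \cdot 10^{5}$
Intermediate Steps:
$Q{\left(z,S \right)} = \frac{S + z}{328 + S}$
$U = 92928$ ($U = \frac{\left(351 - -177\right)^{2}}{3} = \frac{\left(351 + 177\right)^{2}}{3} = \frac{528^{2}}{3} = \frac{1}{3} \cdot 278784 = 92928$)
$\frac{U}{-120529} - \frac{482311}{Q{\left(253,-372 \right)}} = \frac{92928}{-120529} - \frac{482311}{\frac{1}{328 - 372} \left(-372 + 253\right)} = 92928 \left(- \frac{1}{120529}\right) - \frac{482311}{\frac{1}{-44} \left(-119\right)} = - \frac{92928}{120529} - \frac{482311}{\left(- \frac{1}{44}\right) \left(-119\right)} = - \frac{92928}{120529} - \frac{482311}{\frac{119}{44}} = - \frac{92928}{120529} - \frac{21221684}{119} = - \frac{2557839409268}{14342951}$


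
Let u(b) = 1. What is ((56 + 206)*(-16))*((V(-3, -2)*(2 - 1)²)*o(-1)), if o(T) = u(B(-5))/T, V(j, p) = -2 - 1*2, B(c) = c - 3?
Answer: -16768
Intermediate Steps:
B(c) = -3 + c
V(j, p) = -4 (V(j, p) = -2 - 2 = -4)
o(T) = 1/T
((56 + 206)*(-16))*((V(-3, -2)*(2 - 1)²)*o(-1)) = ((56 + 206)*(-16))*(-4*(2 - 1)²/(-1)) = (262*(-16))*(-4*1²*(-1)) = -4192*(-4*1)*(-1) = -(-16768)*(-1) = -4192*4 = -16768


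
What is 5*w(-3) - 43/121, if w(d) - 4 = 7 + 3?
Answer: 8427/121 ≈ 69.645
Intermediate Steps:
w(d) = 14 (w(d) = 4 + (7 + 3) = 4 + 10 = 14)
5*w(-3) - 43/121 = 5*14 - 43/121 = 70 - 43*1/121 = 70 - 43/121 = 8427/121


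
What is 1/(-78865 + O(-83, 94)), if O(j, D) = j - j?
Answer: -1/78865 ≈ -1.2680e-5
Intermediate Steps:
O(j, D) = 0
1/(-78865 + O(-83, 94)) = 1/(-78865 + 0) = 1/(-78865) = -1/78865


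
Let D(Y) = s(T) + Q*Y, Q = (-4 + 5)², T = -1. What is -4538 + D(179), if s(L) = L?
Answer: -4360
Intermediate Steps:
Q = 1 (Q = 1² = 1)
D(Y) = -1 + Y (D(Y) = -1 + 1*Y = -1 + Y)
-4538 + D(179) = -4538 + (-1 + 179) = -4538 + 178 = -4360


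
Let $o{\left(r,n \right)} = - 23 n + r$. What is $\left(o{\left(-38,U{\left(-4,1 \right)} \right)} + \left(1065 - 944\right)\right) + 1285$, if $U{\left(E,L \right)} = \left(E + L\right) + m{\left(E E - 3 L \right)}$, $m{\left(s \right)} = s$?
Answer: $1138$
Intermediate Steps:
$U{\left(E,L \right)} = E + E^{2} - 2 L$ ($U{\left(E,L \right)} = \left(E + L\right) + \left(E E - 3 L\right) = \left(E + L\right) + \left(E^{2} - 3 L\right) = E + E^{2} - 2 L$)
$o{\left(r,n \right)} = r - 23 n$
$\left(o{\left(-38,U{\left(-4,1 \right)} \right)} + \left(1065 - 944\right)\right) + 1285 = \left(\left(-38 - 23 \left(-4 + \left(-4\right)^{2} - 2\right)\right) + \left(1065 - 944\right)\right) + 1285 = \left(\left(-38 - 23 \left(-4 + 16 - 2\right)\right) + 121\right) + 1285 = \left(\left(-38 - 230\right) + 121\right) + 1285 = \left(-268 + 121\right) + 1285 = -147 + 1285 = 1138$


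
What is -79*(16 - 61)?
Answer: 3555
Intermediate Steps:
-79*(16 - 61) = -79*(-45) = 3555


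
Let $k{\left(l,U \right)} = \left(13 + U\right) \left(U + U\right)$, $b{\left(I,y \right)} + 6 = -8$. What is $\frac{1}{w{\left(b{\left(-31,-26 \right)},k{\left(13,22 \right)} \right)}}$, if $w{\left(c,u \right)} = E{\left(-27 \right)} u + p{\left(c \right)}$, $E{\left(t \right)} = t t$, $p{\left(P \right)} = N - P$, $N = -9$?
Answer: $\frac{1}{1122665} \approx 8.9074 \cdot 10^{-7}$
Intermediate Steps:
$p{\left(P \right)} = -9 - P$
$E{\left(t \right)} = t^{2}$
$b{\left(I,y \right)} = -14$ ($b{\left(I,y \right)} = -6 - 8 = -14$)
$k{\left(l,U \right)} = 2 U \left(13 + U\right)$ ($k{\left(l,U \right)} = \left(13 + U\right) 2 U = 2 U \left(13 + U\right)$)
$w{\left(c,u \right)} = -9 - c + 729 u$ ($w{\left(c,u \right)} = \left(-27\right)^{2} u - \left(9 + c\right) = 729 u - \left(9 + c\right) = -9 - c + 729 u$)
$\frac{1}{w{\left(b{\left(-31,-26 \right)},k{\left(13,22 \right)} \right)}} = \frac{1}{-9 - -14 + 729 \cdot 2 \cdot 22 \left(13 + 22\right)} = \frac{1}{-9 + 14 + 729 \cdot 2 \cdot 22 \cdot 35} = \frac{1}{-9 + 14 + 729 \cdot 1540} = \frac{1}{-9 + 14 + 1122660} = \frac{1}{1122665}$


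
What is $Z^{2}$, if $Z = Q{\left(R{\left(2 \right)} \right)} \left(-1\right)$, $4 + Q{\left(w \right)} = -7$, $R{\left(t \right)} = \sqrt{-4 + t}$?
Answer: $121$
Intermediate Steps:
$Q{\left(w \right)} = -11$ ($Q{\left(w \right)} = -4 - 7 = -11$)
$Z = 11$ ($Z = \left(-11\right) \left(-1\right) = 11$)
$Z^{2} = 11^{2} = 121$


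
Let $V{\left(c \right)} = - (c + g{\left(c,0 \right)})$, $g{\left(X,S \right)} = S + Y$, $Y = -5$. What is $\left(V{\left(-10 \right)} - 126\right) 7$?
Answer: $-777$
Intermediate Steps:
$g{\left(X,S \right)} = -5 + S$ ($g{\left(X,S \right)} = S - 5 = -5 + S$)
$V{\left(c \right)} = 5 - c$ ($V{\left(c \right)} = - (c + \left(-5 + 0\right)) = - (c - 5) = - (-5 + c) = 5 - c$)
$\left(V{\left(-10 \right)} - 126\right) 7 = \left(\left(5 - -10\right) - 126\right) 7 = \left(\left(5 + 10\right) - 126\right) 7 = \left(15 - 126\right) 7 = \left(-111\right) 7 = -777$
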